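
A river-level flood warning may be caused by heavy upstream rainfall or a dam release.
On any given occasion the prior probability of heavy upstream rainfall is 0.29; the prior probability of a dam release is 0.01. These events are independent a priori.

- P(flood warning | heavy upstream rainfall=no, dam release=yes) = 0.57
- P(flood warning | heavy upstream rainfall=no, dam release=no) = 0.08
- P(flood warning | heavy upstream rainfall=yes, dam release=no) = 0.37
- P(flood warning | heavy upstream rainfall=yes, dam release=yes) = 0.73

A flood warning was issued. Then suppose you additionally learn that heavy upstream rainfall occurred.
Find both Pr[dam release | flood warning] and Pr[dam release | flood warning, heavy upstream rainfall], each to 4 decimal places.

Pr[dam release | flood warning] ≈ 0.0366; Pr[dam release | flood warning, heavy upstream rainfall] ≈ 0.0195

By total probability over the 4 (heavy upstream rainfall, dam release) configurations:
  P(flood warning) = 0.08×0.71×0.99 + 0.57×0.71×0.01 + 0.37×0.29×0.99 + 0.73×0.29×0.01
        = 0.056232 + 0.004047 + 0.106227 + 0.002117 = 0.168623
Configurations with dam release contribute 0.006164, so
  P(dam release | flood warning) = 0.006164 / 0.168623 ≈ 0.0366

Now also conditioning on heavy upstream rainfall=true:
P(flood warning | heavy upstream rainfall) = 0.37*0.99 + 0.73*0.01 = 0.366300 + 0.007300 = 0.373600
The dam release-present share is 0.73*0.01 = 0.007300.
So P(dam release | flood warning, heavy upstream rainfall) = 0.007300/0.373600 ≈ 0.0195.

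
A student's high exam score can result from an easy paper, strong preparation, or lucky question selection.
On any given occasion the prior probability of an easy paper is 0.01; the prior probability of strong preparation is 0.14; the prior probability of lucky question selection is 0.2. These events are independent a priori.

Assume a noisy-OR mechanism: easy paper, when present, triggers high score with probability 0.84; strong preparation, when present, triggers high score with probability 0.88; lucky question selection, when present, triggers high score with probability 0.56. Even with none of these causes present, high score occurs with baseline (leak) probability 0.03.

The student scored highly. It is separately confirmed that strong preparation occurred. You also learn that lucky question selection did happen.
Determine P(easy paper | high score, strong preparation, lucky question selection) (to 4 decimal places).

Under noisy-OR, P(high score | causes) = 1 − (1−0.03)·∏(1−qᵢ) over the active causes.
Numerator (weight on configurations with easy paper): 0.991805*0.01 = 0.009918
Denominator P(high score | strong preparation, lucky question selection): 0.948784*0.99 + 0.991805*0.01 = 0.949214
Posterior = 0.009918 / 0.949214 ≈ 0.0104

P(easy paper | high score, strong preparation, lucky question selection) ≈ 0.0104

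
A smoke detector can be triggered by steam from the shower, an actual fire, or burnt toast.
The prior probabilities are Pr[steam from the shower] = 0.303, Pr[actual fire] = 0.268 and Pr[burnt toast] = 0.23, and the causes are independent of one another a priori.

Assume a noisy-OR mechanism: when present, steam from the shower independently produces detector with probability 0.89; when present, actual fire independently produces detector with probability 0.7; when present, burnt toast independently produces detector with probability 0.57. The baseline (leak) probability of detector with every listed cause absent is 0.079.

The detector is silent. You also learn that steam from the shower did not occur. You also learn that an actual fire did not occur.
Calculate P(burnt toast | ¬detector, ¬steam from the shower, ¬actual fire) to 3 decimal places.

Under noisy-OR, P(detector | causes) = 1 − (1−0.079)·∏(1−qᵢ) over the active causes.
P(¬detector | ¬steam from the shower, ¬actual fire) = 0.921·0.77 + 0.39603·0.23 = 0.709170 + 0.091087 = 0.800257
Of this, 0.091087 comes from 0.39603·0.23 (the burnt toast=true cases).
P(burnt toast | ¬detector, ¬steam from the shower, ¬actual fire) = 0.091087 / 0.800257 ≈ 0.114

P(burnt toast | ¬detector, ¬steam from the shower, ¬actual fire) ≈ 0.114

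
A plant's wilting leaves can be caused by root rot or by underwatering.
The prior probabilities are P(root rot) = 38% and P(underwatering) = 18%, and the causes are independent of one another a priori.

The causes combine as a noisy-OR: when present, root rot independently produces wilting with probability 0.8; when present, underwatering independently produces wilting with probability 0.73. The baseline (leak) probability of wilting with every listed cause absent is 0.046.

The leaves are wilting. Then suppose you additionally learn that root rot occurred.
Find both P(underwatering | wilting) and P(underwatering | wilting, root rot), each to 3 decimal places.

P(underwatering | wilting) ≈ 0.349; P(underwatering | wilting, root rot) ≈ 0.205

Under noisy-OR, P(wilting | causes) = 1 − (1−0.046)·∏(1−qᵢ) over the active causes.
Enumerate the 4 (root rot, underwatering) configurations and weight by the priors:
  P(wilting) = 0.046*0.62*0.82 + 0.74242*0.62*0.18 + 0.8092*0.38*0.82 + 0.948484*0.38*0.18
        = 0.023386 + 0.082854 + 0.252147 + 0.064876 = 0.423263
Configurations with underwatering contribute 0.147730, so
  P(underwatering | wilting) = 0.147730 / 0.423263 ≈ 0.349

Now condition on the additional information:
P(wilting | root rot) = 0.8092·0.82 + 0.948484·0.18 = 0.663544 + 0.170727 = 0.834271
Restricting to configurations with underwatering present: 0.948484·0.18 = 0.170727.
P(underwatering | wilting, root rot) = 0.170727 / 0.834271 ≈ 0.205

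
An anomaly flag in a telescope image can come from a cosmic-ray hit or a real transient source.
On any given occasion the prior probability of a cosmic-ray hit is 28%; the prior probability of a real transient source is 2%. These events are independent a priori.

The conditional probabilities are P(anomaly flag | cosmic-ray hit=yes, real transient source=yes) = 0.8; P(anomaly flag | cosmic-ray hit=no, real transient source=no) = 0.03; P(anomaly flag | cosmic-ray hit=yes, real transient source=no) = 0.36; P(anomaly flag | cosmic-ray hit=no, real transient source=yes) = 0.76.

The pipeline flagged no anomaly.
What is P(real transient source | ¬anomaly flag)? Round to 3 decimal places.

P(real transient source | ¬anomaly flag) ≈ 0.005

Numerator (weight on configurations with real transient source): 0.003456 + 0.001120 = 0.004576
The normalizing constant is 0.97·0.72·0.98 + 0.24·0.72·0.02 + 0.64·0.28·0.98 + 0.2·0.28·0.02 = 0.864624
P(real transient source | ¬anomaly flag) = 0.004576/0.864624 ≈ 0.005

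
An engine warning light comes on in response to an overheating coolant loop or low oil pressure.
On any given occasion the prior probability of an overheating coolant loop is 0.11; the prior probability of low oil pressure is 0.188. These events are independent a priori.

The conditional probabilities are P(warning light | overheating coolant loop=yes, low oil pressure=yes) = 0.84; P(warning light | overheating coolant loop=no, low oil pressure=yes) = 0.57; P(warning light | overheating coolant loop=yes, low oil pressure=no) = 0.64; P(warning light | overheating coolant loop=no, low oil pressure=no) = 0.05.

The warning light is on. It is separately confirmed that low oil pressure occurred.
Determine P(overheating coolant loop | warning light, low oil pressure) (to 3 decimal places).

For the numerator, keep only overheating coolant loop=true terms: 0.84*0.11 = 0.092400
Normalizer over all consistent configurations: 0.57*0.89 + 0.84*0.11 = 0.599700
Posterior = 0.092400 / 0.599700 ≈ 0.154

P(overheating coolant loop | warning light, low oil pressure) ≈ 0.154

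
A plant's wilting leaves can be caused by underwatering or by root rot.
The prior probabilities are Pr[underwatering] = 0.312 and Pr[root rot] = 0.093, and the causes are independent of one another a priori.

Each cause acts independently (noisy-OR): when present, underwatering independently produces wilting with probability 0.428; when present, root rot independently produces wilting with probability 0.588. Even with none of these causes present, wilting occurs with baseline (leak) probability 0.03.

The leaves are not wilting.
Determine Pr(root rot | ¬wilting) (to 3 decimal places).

Under noisy-OR, P(wilting | causes) = 1 − (1−0.03)·∏(1−qᵢ) over the active causes.
By total probability over the 4 (underwatering, root rot) configurations:
  P(¬wilting) = 0.97×0.688×0.907 + 0.39964×0.688×0.093 + 0.55484×0.312×0.907 + 0.228594×0.312×0.093
        = 0.605296 + 0.025571 + 0.157011 + 0.006633 = 0.794511
Keeping only the root rot-present terms gives 0.032204, so
  P(root rot | ¬wilting) = 0.032204 / 0.794511 ≈ 0.041

Pr(root rot | ¬wilting) ≈ 0.041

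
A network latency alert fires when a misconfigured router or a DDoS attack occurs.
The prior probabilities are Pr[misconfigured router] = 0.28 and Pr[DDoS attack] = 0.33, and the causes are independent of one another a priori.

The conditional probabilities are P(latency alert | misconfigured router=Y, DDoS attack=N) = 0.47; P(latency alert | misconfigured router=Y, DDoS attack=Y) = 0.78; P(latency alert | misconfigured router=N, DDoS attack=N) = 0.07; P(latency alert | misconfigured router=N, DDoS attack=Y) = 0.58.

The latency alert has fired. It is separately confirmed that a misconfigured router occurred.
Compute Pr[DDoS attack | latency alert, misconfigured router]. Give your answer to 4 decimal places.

Pr[DDoS attack | latency alert, misconfigured router] ≈ 0.4498

P(latency alert | misconfigured router) = 0.47*0.67 + 0.78*0.33 = 0.314900 + 0.257400 = 0.572300
Of this, 0.257400 comes from 0.78*0.33 (the DDoS attack=true cases).
Hence the posterior is 0.257400/0.572300 ≈ 0.4498.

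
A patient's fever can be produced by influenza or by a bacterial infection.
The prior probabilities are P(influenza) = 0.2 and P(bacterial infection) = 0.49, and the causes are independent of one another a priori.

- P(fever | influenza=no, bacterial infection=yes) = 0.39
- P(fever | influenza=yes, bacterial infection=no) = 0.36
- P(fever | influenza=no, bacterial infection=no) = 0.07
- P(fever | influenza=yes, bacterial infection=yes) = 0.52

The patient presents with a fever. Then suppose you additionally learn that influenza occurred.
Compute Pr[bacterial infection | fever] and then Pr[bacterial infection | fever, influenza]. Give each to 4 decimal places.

For the numerator, keep only bacterial infection=true terms: 0.152880 + 0.050960 = 0.203840
Normalizer over all consistent configurations: 0.07×0.8×0.51 + 0.39×0.8×0.49 + 0.36×0.2×0.51 + 0.52×0.2×0.49 = 0.269120
P(bacterial infection | fever) = 0.203840/0.269120 ≈ 0.7574

Now condition on the additional information:
By total probability over both values of bacterial infection:
  P(fever | influenza) = 0.36*0.51 + 0.52*0.49
        = 0.183600 + 0.254800 = 0.438400
Configurations with bacterial infection contribute 0.254800, so
  P(bacterial infection | fever, influenza) = 0.254800 / 0.438400 ≈ 0.5812
This is intercausal reasoning (explaining away): once influenza accounts for the fever, bacterial infection becomes less likely.

Pr[bacterial infection | fever] ≈ 0.7574; Pr[bacterial infection | fever, influenza] ≈ 0.5812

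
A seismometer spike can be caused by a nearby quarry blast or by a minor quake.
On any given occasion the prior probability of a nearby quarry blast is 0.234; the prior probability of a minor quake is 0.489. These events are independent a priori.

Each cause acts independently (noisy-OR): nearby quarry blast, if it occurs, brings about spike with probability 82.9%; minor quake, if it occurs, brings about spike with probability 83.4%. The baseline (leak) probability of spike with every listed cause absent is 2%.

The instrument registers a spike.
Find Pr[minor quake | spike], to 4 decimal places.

Pr[minor quake | spike] ≈ 0.7983

Under noisy-OR, P(spike | causes) = 1 − (1−0.02)·∏(1−qᵢ) over the active causes.
Numerator (weight on configurations with minor quake): 0.313638 + 0.111243 = 0.424881
The normalizing constant is 0.02·0.766·0.511 + 0.83732·0.766·0.489 + 0.83242·0.234·0.511 + 0.972182·0.234·0.489 = 0.532246
Posterior = 0.424881 / 0.532246 ≈ 0.7983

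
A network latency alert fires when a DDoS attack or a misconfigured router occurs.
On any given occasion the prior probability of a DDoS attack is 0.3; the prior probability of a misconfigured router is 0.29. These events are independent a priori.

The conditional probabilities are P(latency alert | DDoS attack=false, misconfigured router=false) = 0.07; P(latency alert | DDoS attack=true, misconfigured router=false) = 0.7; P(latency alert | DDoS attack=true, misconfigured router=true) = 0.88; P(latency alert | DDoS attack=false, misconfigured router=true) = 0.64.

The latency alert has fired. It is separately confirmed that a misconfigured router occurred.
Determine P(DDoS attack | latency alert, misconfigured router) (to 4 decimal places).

P(DDoS attack | latency alert, misconfigured router) ≈ 0.3708

For the numerator, keep only DDoS attack=true terms: 0.88·0.3 = 0.264000
Denominator P(latency alert | misconfigured router): 0.64·0.7 + 0.88·0.3 = 0.712000
Posterior = 0.264000 / 0.712000 ≈ 0.3708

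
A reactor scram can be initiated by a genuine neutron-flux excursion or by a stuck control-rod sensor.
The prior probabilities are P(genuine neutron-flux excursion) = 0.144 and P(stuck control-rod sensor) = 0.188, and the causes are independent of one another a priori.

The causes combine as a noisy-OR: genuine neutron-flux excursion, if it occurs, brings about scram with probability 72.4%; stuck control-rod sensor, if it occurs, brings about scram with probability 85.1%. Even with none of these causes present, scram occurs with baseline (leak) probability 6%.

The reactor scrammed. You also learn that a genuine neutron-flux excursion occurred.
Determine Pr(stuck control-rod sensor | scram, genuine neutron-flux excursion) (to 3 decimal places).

Under noisy-OR, P(scram | causes) = 1 − (1−0.06)·∏(1−qᵢ) over the active causes.
For the numerator, keep only stuck control-rod sensor=true terms: 0.961343×0.188 = 0.180732
The normalizing constant is 0.74056×0.812 + 0.961343×0.188 = 0.782067
P(stuck control-rod sensor | scram, genuine neutron-flux excursion) = 0.180732/0.782067 ≈ 0.231

Pr(stuck control-rod sensor | scram, genuine neutron-flux excursion) ≈ 0.231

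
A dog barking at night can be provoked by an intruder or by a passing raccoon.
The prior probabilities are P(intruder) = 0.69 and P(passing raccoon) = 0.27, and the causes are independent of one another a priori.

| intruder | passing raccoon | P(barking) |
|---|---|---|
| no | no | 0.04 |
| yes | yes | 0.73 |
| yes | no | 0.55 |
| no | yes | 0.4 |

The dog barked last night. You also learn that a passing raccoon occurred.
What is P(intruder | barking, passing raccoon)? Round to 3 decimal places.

P(barking | passing raccoon) = 0.4*0.31 + 0.73*0.69 = 0.124000 + 0.503700 = 0.627700
Of this, 0.503700 comes from 0.73*0.69 (the intruder=true cases).
So P(intruder | barking, passing raccoon) = 0.503700/0.627700 ≈ 0.802.

P(intruder | barking, passing raccoon) ≈ 0.802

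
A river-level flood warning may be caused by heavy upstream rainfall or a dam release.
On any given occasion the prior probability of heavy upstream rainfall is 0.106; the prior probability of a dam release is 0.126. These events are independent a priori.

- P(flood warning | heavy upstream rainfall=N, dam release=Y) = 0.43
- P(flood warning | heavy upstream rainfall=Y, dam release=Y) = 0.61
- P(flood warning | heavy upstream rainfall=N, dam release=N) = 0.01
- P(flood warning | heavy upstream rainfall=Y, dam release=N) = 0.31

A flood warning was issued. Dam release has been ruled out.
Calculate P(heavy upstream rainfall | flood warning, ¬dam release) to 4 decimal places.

P(flood warning | ¬dam release) = 0.01×0.894 + 0.31×0.106 = 0.008940 + 0.032860 = 0.041800
Restricting to configurations with heavy upstream rainfall present: 0.31×0.106 = 0.032860.
P(heavy upstream rainfall | flood warning, ¬dam release) = 0.032860 / 0.041800 ≈ 0.7861

P(heavy upstream rainfall | flood warning, ¬dam release) ≈ 0.7861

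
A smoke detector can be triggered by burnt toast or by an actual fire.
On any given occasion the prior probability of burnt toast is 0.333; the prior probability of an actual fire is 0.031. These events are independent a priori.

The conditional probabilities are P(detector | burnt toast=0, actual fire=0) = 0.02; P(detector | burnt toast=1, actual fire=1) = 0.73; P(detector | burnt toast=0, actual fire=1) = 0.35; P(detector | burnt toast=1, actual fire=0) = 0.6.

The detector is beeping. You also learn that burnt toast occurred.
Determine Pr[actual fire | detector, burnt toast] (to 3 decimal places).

Pr[actual fire | detector, burnt toast] ≈ 0.037

P(detector | burnt toast) = 0.6*0.969 + 0.73*0.031 = 0.581400 + 0.022630 = 0.604030
Restricting to configurations with actual fire present: 0.73*0.031 = 0.022630.
So P(actual fire | detector, burnt toast) = 0.022630/0.604030 ≈ 0.037.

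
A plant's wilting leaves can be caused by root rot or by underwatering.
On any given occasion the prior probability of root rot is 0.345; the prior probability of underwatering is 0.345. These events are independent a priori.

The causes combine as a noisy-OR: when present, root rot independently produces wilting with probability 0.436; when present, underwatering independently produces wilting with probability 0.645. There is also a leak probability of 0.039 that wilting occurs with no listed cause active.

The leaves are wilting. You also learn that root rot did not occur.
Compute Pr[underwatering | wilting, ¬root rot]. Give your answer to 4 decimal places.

Pr[underwatering | wilting, ¬root rot] ≈ 0.8990

Under noisy-OR, P(wilting | causes) = 1 − (1−0.039)·∏(1−qᵢ) over the active causes.
By total probability over both values of underwatering:
  P(wilting | ¬root rot) = 0.039×0.655 + 0.658845×0.345
        = 0.025545 + 0.227302 = 0.252847
Configurations with underwatering contribute 0.227302, so
  P(underwatering | wilting, ¬root rot) = 0.227302 / 0.252847 ≈ 0.8990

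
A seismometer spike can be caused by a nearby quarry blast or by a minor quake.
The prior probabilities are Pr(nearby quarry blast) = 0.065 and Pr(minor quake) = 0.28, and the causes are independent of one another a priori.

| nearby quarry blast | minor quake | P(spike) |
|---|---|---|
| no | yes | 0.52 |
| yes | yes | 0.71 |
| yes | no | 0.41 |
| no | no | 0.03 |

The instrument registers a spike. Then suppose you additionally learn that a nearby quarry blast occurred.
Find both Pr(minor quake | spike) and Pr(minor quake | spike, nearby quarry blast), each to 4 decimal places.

Pr(minor quake | spike) ≈ 0.7910; Pr(minor quake | spike, nearby quarry blast) ≈ 0.4024

Sum P(spike|·) weighted by the priors over the 4 (nearby quarry blast, minor quake) configurations:
  P(spike) = 0.03*0.935*0.72 + 0.52*0.935*0.28 + 0.41*0.065*0.72 + 0.71*0.065*0.28
        = 0.020196 + 0.136136 + 0.019188 + 0.012922 = 0.188442
Keeping only the minor quake-present terms gives 0.149058, so
  P(minor quake | spike) = 0.149058 / 0.188442 ≈ 0.7910

With the extra evidence:
For the numerator, keep only minor quake=true terms: 0.71×0.28 = 0.198800
The normalizing constant is 0.41×0.72 + 0.71×0.28 = 0.494000
Posterior = 0.198800 / 0.494000 ≈ 0.4024
Conditioning on nearby quarry blast lowers the posterior on minor quake: the classic explaining-away effect in a common-effect structure.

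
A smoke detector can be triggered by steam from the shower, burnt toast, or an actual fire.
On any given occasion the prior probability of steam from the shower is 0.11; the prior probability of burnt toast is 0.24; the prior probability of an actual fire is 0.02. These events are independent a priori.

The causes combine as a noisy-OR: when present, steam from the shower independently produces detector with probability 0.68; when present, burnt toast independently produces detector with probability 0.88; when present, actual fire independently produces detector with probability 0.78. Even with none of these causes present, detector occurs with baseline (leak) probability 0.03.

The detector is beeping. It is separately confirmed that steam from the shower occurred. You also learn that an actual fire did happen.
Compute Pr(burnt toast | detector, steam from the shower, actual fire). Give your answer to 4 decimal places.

Under noisy-OR, P(detector | causes) = 1 − (1−0.03)·∏(1−qᵢ) over the active causes.
P(detector | steam from the shower, actual fire) = 0.931712·0.76 + 0.991805·0.24 = 0.708101 + 0.238033 = 0.946134
The burnt toast-present share is 0.991805·0.24 = 0.238033.
P(burnt toast | detector, steam from the shower, actual fire) = 0.238033 / 0.946134 ≈ 0.2516

Pr(burnt toast | detector, steam from the shower, actual fire) ≈ 0.2516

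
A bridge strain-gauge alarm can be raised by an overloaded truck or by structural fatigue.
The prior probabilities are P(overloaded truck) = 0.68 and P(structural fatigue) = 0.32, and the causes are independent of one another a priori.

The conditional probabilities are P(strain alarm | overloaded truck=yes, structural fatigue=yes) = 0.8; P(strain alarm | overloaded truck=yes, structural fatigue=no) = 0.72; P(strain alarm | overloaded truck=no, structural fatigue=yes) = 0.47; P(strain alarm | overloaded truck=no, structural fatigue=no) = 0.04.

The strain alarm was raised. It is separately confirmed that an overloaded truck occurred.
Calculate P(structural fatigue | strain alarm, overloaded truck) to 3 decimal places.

P(structural fatigue | strain alarm, overloaded truck) ≈ 0.343

Weight on structural fatigue=true, given the evidence: 0.8×0.32 = 0.256000
The normalizing constant is 0.72×0.68 + 0.8×0.32 = 0.745600
P(structural fatigue | strain alarm, overloaded truck) = 0.256000/0.745600 ≈ 0.343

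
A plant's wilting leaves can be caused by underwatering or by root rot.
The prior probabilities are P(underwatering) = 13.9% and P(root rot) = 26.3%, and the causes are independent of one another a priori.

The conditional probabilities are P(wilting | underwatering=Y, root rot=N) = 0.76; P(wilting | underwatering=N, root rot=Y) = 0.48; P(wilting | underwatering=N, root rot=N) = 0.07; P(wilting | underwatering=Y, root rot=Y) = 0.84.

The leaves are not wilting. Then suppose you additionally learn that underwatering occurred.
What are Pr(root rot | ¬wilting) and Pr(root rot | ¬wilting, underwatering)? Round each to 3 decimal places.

Sum P(¬wilting|·) weighted by the priors over the 4 (underwatering, root rot) configurations:
  P(¬wilting) = 0.93·0.861·0.737 + 0.52·0.861·0.263 + 0.24·0.139·0.737 + 0.16·0.139·0.263
        = 0.590138 + 0.117750 + 0.024586 + 0.005849 = 0.738323
Keeping only the root rot-present terms gives 0.123599, so
  P(root rot | ¬wilting) = 0.123599 / 0.738323 ≈ 0.167

With the extra evidence:
For the numerator, keep only root rot=true terms: 0.16*0.263 = 0.042080
Normalizer over all consistent configurations: 0.24*0.737 + 0.16*0.263 = 0.218960
Posterior = 0.042080 / 0.218960 ≈ 0.192

Pr(root rot | ¬wilting) ≈ 0.167; Pr(root rot | ¬wilting, underwatering) ≈ 0.192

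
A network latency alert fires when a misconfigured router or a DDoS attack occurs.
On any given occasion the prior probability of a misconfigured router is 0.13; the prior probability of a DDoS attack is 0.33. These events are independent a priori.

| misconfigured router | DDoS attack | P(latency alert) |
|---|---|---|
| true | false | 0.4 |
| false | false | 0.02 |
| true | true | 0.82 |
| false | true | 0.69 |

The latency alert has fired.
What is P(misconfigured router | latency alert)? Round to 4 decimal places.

P(misconfigured router | latency alert) ≈ 0.2503

P(latency alert) = 0.02*0.87*0.67 + 0.69*0.87*0.33 + 0.4*0.13*0.67 + 0.82*0.13*0.33 = 0.011658 + 0.198099 + 0.034840 + 0.035178 = 0.279775
Restricting to configurations with misconfigured router present: 0.034840 + 0.035178 = 0.070018.
Hence the posterior is 0.070018/0.279775 ≈ 0.2503.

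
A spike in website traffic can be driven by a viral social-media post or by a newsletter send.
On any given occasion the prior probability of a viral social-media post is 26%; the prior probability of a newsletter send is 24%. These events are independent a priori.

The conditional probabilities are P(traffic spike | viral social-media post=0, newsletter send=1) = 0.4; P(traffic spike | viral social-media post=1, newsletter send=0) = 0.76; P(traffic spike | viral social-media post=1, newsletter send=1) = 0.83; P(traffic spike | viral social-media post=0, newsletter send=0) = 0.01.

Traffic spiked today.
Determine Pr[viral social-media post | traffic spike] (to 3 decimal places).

Pr[viral social-media post | traffic spike] ≈ 0.725

P(traffic spike) = 0.01*0.74*0.76 + 0.4*0.74*0.24 + 0.76*0.26*0.76 + 0.83*0.26*0.24 = 0.005624 + 0.071040 + 0.150176 + 0.051792 = 0.278632
Of this, 0.201968 comes from 0.150176 + 0.051792 (the viral social-media post=true cases).
Hence the posterior is 0.201968/0.278632 ≈ 0.725.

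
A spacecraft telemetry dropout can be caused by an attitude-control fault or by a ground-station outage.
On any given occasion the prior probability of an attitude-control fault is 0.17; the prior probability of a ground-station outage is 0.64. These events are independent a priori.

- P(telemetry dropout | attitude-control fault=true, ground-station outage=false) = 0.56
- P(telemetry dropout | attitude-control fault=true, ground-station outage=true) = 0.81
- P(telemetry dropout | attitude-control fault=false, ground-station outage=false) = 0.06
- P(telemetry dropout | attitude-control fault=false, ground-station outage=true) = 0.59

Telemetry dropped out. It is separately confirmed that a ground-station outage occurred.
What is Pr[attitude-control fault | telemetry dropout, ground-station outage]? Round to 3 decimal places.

P(telemetry dropout | ground-station outage) = 0.59×0.83 + 0.81×0.17 = 0.489700 + 0.137700 = 0.627400
Restricting to configurations with attitude-control fault present: 0.81×0.17 = 0.137700.
So P(attitude-control fault | telemetry dropout, ground-station outage) = 0.137700/0.627400 ≈ 0.219.

Pr[attitude-control fault | telemetry dropout, ground-station outage] ≈ 0.219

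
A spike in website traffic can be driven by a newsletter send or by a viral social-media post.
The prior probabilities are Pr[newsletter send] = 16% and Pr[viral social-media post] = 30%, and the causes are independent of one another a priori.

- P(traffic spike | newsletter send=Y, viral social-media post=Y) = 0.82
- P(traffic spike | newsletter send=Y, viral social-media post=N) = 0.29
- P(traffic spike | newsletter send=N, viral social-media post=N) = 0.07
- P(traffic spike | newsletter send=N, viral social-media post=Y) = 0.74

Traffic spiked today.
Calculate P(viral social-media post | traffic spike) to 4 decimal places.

P(viral social-media post | traffic spike) ≈ 0.7541

By total probability over the 4 (newsletter send, viral social-media post) configurations:
  P(traffic spike) = 0.07*0.84*0.7 + 0.74*0.84*0.3 + 0.29*0.16*0.7 + 0.82*0.16*0.3
        = 0.041160 + 0.186480 + 0.032480 + 0.039360 = 0.299480
The terms with viral social-media post present sum to 0.225840, so
  P(viral social-media post | traffic spike) = 0.225840 / 0.299480 ≈ 0.7541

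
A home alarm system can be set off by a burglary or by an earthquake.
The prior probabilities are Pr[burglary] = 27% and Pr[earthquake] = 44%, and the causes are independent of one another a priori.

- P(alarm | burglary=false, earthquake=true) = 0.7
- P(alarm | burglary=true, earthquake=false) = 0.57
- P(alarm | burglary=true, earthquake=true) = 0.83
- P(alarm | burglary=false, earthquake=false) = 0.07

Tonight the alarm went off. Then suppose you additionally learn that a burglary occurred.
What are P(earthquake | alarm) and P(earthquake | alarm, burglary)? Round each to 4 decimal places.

By total probability over the 4 (burglary, earthquake) configurations:
  P(alarm) = 0.07·0.73·0.56 + 0.7·0.73·0.44 + 0.57·0.27·0.56 + 0.83·0.27·0.44
        = 0.028616 + 0.224840 + 0.086184 + 0.098604 = 0.438244
Keeping only the earthquake-present terms gives 0.323444, so
  P(earthquake | alarm) = 0.323444 / 0.438244 ≈ 0.7380

Now condition on the additional information:
P(alarm | burglary) = 0.57*0.56 + 0.83*0.44 = 0.319200 + 0.365200 = 0.684400
Restricting to configurations with earthquake present: 0.83*0.44 = 0.365200.
P(earthquake | alarm, burglary) = 0.365200 / 0.684400 ≈ 0.5336

P(earthquake | alarm) ≈ 0.7380; P(earthquake | alarm, burglary) ≈ 0.5336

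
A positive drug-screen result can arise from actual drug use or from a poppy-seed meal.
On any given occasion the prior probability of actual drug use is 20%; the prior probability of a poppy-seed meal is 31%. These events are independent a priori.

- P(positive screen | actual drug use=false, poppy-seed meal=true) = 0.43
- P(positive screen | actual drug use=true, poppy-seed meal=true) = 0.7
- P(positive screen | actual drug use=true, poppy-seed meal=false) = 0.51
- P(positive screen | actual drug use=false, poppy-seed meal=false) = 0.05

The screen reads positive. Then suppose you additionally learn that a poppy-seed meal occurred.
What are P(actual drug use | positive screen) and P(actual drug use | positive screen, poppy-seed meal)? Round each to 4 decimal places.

P(actual drug use | positive screen) ≈ 0.4588; P(actual drug use | positive screen, poppy-seed meal) ≈ 0.2893

P(positive screen) = 0.05·0.8·0.69 + 0.43·0.8·0.31 + 0.51·0.2·0.69 + 0.7·0.2·0.31 = 0.027600 + 0.106640 + 0.070380 + 0.043400 = 0.248020
Of this, 0.113780 comes from 0.070380 + 0.043400 (the actual drug use=true cases).
P(actual drug use | positive screen) = 0.113780 / 0.248020 ≈ 0.4588

With the extra evidence:
Sum P(positive screen|·) weighted by the priors over both values of actual drug use:
  P(positive screen | poppy-seed meal) = 0.43*0.8 + 0.7*0.2
        = 0.344000 + 0.140000 = 0.484000
Configurations with actual drug use contribute 0.140000, so
  P(actual drug use | positive screen, poppy-seed meal) = 0.140000 / 0.484000 ≈ 0.2893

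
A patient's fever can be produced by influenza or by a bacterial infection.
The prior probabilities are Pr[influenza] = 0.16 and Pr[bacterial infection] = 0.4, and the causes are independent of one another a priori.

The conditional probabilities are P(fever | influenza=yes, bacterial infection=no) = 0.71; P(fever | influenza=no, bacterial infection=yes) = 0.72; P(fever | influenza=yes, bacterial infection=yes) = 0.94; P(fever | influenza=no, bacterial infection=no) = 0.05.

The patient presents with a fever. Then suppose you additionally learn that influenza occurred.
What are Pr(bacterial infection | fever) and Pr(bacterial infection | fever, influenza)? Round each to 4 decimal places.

Numerator (weight on configurations with bacterial infection): 0.241920 + 0.060160 = 0.302080
Normalizer over all consistent configurations: 0.05*0.84*0.6 + 0.72*0.84*0.4 + 0.71*0.16*0.6 + 0.94*0.16*0.4 = 0.395440
Posterior = 0.302080 / 0.395440 ≈ 0.7639

Now also conditioning on influenza=true:
By total probability over both values of bacterial infection:
  P(fever | influenza) = 0.71·0.6 + 0.94·0.4
        = 0.426000 + 0.376000 = 0.802000
The terms with bacterial infection present sum to 0.376000, so
  P(bacterial infection | fever, influenza) = 0.376000 / 0.802000 ≈ 0.4688

Pr(bacterial infection | fever) ≈ 0.7639; Pr(bacterial infection | fever, influenza) ≈ 0.4688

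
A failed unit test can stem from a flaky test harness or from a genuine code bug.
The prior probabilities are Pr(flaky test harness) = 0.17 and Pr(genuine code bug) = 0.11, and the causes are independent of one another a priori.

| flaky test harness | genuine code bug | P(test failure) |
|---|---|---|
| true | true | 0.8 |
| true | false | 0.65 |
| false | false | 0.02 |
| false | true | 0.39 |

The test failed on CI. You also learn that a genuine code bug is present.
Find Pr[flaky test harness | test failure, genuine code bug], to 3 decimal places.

Pr[flaky test harness | test failure, genuine code bug] ≈ 0.296

Sum P(test failure|·) weighted by the priors over both values of flaky test harness:
  P(test failure | genuine code bug) = 0.39·0.83 + 0.8·0.17
        = 0.323700 + 0.136000 = 0.459700
Keeping only the flaky test harness-present terms gives 0.136000, so
  P(flaky test harness | test failure, genuine code bug) = 0.136000 / 0.459700 ≈ 0.296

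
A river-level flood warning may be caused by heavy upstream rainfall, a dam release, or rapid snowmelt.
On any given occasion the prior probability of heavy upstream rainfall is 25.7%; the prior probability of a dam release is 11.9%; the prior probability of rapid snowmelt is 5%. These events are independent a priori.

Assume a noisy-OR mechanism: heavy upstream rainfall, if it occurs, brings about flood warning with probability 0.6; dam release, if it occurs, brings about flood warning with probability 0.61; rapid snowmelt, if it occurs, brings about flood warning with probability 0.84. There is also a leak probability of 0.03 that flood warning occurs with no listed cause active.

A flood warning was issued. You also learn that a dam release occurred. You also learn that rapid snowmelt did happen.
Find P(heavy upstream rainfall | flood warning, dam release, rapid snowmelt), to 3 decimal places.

Under noisy-OR, P(flood warning | causes) = 1 − (1−0.03)·∏(1−qᵢ) over the active causes.
P(flood warning | dam release, rapid snowmelt) = 0.939472×0.743 + 0.975789×0.257 = 0.698028 + 0.250778 = 0.948806
Restricting to configurations with heavy upstream rainfall present: 0.975789×0.257 = 0.250778.
Hence the posterior is 0.250778/0.948806 ≈ 0.264.

P(heavy upstream rainfall | flood warning, dam release, rapid snowmelt) ≈ 0.264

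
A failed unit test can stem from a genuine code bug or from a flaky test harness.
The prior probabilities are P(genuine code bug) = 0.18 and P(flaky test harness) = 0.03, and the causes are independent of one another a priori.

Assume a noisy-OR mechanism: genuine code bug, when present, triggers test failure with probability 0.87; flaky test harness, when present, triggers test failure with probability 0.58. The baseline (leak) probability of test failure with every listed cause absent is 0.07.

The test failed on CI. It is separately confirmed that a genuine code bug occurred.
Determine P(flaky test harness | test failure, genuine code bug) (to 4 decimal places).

Under noisy-OR, P(test failure | causes) = 1 − (1−0.07)·∏(1−qᵢ) over the active causes.
Numerator (weight on configurations with flaky test harness): 0.949222*0.03 = 0.028477
Normalizer over all consistent configurations: 0.8791*0.97 + 0.949222*0.03 = 0.881204
P(flaky test harness | test failure, genuine code bug) = 0.028477/0.881204 ≈ 0.0323

P(flaky test harness | test failure, genuine code bug) ≈ 0.0323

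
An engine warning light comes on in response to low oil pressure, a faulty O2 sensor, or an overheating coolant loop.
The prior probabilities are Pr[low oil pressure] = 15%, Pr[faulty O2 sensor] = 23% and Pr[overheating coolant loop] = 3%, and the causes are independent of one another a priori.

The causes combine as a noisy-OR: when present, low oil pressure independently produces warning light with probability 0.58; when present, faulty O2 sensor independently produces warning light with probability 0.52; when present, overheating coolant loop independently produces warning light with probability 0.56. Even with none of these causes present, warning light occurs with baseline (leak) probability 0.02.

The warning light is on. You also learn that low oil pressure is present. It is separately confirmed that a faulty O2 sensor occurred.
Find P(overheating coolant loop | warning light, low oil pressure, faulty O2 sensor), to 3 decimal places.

Under noisy-OR, P(warning light | causes) = 1 − (1−0.02)·∏(1−qᵢ) over the active causes.
Numerator (weight on configurations with overheating coolant loop): 0.91307·0.03 = 0.027392
Denominator P(warning light | low oil pressure, faulty O2 sensor): 0.802432·0.97 + 0.91307·0.03 = 0.805751
P(overheating coolant loop | warning light, low oil pressure, faulty O2 sensor) = 0.027392/0.805751 ≈ 0.034

P(overheating coolant loop | warning light, low oil pressure, faulty O2 sensor) ≈ 0.034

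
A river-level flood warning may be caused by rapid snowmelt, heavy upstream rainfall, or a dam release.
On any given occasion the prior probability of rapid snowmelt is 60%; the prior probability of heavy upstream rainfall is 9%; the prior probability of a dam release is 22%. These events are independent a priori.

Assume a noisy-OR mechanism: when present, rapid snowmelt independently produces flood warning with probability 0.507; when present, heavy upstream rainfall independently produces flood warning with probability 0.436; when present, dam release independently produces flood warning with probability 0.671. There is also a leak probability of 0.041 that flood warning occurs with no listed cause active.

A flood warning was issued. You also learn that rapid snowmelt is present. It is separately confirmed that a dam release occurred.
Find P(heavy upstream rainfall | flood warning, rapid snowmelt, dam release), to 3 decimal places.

Under noisy-OR, P(flood warning | causes) = 1 − (1−0.041)·∏(1−qᵢ) over the active causes.
For the numerator, keep only heavy upstream rainfall=true terms: 0.912272×0.09 = 0.082104
The normalizing constant is 0.844453×0.91 + 0.912272×0.09 = 0.850556
P(heavy upstream rainfall | flood warning, rapid snowmelt, dam release) = 0.082104/0.850556 ≈ 0.097

P(heavy upstream rainfall | flood warning, rapid snowmelt, dam release) ≈ 0.097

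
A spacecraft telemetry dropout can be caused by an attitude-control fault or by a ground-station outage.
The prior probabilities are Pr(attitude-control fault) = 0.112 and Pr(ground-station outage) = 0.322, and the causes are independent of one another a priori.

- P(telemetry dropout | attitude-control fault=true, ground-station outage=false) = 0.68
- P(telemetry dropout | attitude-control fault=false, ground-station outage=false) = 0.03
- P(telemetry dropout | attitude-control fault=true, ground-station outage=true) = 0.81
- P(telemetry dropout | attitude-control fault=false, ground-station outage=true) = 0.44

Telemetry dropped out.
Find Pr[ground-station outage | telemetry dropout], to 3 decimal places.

Pr[ground-station outage | telemetry dropout] ≈ 0.690

Numerator (weight on configurations with ground-station outage): 0.125812 + 0.029212 = 0.155024
Normalizer over all consistent configurations: 0.03·0.888·0.678 + 0.44·0.888·0.322 + 0.68·0.112·0.678 + 0.81·0.112·0.322 = 0.224722
P(ground-station outage | telemetry dropout) = 0.155024/0.224722 ≈ 0.690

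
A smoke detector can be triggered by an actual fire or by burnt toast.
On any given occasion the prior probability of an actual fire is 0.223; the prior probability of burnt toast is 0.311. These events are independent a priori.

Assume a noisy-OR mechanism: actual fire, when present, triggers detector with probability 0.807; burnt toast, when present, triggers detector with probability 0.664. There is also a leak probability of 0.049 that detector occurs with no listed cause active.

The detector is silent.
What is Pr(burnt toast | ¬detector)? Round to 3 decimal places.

Pr(burnt toast | ¬detector) ≈ 0.132

Under noisy-OR, P(detector | causes) = 1 − (1−0.049)·∏(1−qᵢ) over the active causes.
P(¬detector) = 0.951·0.777·0.689 + 0.319536·0.777·0.311 + 0.183543·0.223·0.689 + 0.06167·0.223·0.311 = 0.509121 + 0.077215 + 0.028201 + 0.004277 = 0.618814
The burnt toast-present share is 0.077215 + 0.004277 = 0.081492.
P(burnt toast | ¬detector) = 0.081492 / 0.618814 ≈ 0.132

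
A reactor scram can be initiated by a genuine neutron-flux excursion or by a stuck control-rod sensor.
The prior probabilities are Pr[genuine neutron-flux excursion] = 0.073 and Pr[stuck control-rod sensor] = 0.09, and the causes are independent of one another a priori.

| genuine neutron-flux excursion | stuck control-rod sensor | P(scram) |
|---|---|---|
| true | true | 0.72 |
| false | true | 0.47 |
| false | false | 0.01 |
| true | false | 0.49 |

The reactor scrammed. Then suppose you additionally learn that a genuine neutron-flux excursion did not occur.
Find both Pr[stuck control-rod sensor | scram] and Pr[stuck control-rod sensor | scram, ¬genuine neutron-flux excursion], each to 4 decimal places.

Numerator (weight on configurations with stuck control-rod sensor): 0.039212 + 0.004730 = 0.043942
Normalizer over all consistent configurations: 0.01*0.927*0.91 + 0.47*0.927*0.09 + 0.49*0.073*0.91 + 0.72*0.073*0.09 = 0.084929
P(stuck control-rod sensor | scram) = 0.043942/0.084929 ≈ 0.5174

Now condition on the additional information:
Enumerate both values of stuck control-rod sensor and weight by the priors:
  P(scram | ¬genuine neutron-flux excursion) = 0.01×0.91 + 0.47×0.09
        = 0.009100 + 0.042300 = 0.051400
The terms with stuck control-rod sensor present sum to 0.042300, so
  P(stuck control-rod sensor | scram, ¬genuine neutron-flux excursion) = 0.042300 / 0.051400 ≈ 0.8230
With genuine neutron-flux excursion excluded, stuck control-rod sensor must carry more of the explanatory weight for the scram.

Pr[stuck control-rod sensor | scram] ≈ 0.5174; Pr[stuck control-rod sensor | scram, ¬genuine neutron-flux excursion] ≈ 0.8230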